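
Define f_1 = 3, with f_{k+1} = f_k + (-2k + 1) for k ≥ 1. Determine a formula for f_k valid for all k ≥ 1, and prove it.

Claim: f_k = -k^2 + 2k + 2.

Base case: f_1 = 3, and -1^2 + 2·1 + 2 = 3.
Assume f_r = -r^2 + 2r + 2.
Then f_{r+1} = f_r + (-2r + 1) = (-r^2 + 2r + 2) + (-2r + 1) = -r^2 + 3,
and -(r+1)^2 + 2·(r+1) + 2 = -r^2 + 3.
This completes the inductive step, so f_k = -k^2 + 2k + 2 for all k ≥ 1.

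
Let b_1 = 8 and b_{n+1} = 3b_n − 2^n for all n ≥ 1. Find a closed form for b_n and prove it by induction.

Claim: b_n = 2·3^n + 2^n.

Base case: b_1 = 8, and 2·3^1 + 2^1 = 6 + 2 = 8.
Assume b_m = 2·3^m + 2^m for some m ≥ 1.
Then b_{m+1} = 3b_m − 2^m = 3·(2·3^m + 2^m) − 2^m = 2·3^{m+1} + 3·2^m − 2^m = 2·3^{m+1} + 2·2^m = 2·3^{m+1} + 2^{m+1}.
Hence b_n = 2·3^n + 2^n for every n ≥ 1, by induction.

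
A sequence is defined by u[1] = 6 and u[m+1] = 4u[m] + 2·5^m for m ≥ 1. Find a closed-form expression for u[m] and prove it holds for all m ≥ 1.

Claim: u[m] = -4^m + 2·5^m.

Base case: u[1] = 6, and -4^1 + 2·5^1 = -4 + 10 = 6.
Assume u[j] = -4^j + 2·5^j for some j ≥ 1.
Then u[j+1] = 4u[j] + 2·5^j = 4·(-4^j + 2·5^j) + 2·5^j = -4^{j+1} + 8·5^j + 2·5^j = -4^{j+1} + 10·5^j = -4^{j+1} + 2·5^{j+1}.
Hence u[m] = -4^m + 2·5^m for every m ≥ 1, by induction.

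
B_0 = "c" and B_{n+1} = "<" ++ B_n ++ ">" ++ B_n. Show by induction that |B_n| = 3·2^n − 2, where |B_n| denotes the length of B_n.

Base case: |B_0| = 1, and 3·2^0 − 2 = 1.
Assume |B_m| = 3·2^m − 2.
Then |B_{m+1}| = 1 + |B_m| + 1 + |B_m| = 2|B_m| + 2 = 2(3·2^m − 2) + 2 = 3·2^{m+1} − 4 + 2 = 3·2^{m+1} − 2.
By induction, |B_n| = 3·2^n − 2 for all n ≥ 0.

|B_n| = 3·2^n − 2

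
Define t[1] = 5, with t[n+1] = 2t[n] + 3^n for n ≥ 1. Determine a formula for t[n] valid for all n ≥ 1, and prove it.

Claim: t[n] = 2^n + 3^n.

Base case: t[1] = 5, and 2^1 + 3^1 = 2 + 3 = 5.
Assume t[j] = 2^j + 3^j for some j ≥ 1.
Then t[j+1] = 2t[j] + 3^j = 2·(2^j + 3^j) + 3^j = 2^{j+1} + 2·3^j + 3^j = 2^{j+1} + 3·3^j = 2^{j+1} + 3^{j+1}.
Hence t[n] = 2^n + 3^n for every n ≥ 1, by induction.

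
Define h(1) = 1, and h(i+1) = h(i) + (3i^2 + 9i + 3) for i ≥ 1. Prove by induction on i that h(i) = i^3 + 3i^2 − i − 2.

Base case: h(1) = 1, and 1^3 + 3·1^2 − 1 − 2 = 1.
Assume h(j) = j^3 + 3j^2 − j − 2.
Then h(j+1) = h(j) + (3j^2 + 9j + 3) = (j^3 + 3j^2 − j − 2) + (3j^2 + 9j + 3) = j^3 + 6j^2 + 8j + 1,
and (j+1)^3 + 3·(j+1)^2 − (j+1) − 2 = j^3 + 6j^2 + 8j + 1.
By induction, h(i) = i^3 + 3i^2 − i − 2 for all i ≥ 1.

h(i) = i^3 + 3i^2 − i − 2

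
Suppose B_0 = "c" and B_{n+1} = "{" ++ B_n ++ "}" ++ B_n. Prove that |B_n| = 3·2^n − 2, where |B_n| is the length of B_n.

Base case: |B_0| = 1, and 3·2^0 − 2 = 1.
Assume |B_j| = 3·2^j − 2.
Then |B_{j+1}| = 1 + |B_j| + 1 + |B_j| = 2|B_j| + 2 = 2(3·2^j − 2) + 2 = 3·2^{j+1} − 4 + 2 = 3·2^{j+1} − 2.
By induction, |B_n| = 3·2^n − 2 for all n ≥ 0.

|B_n| = 3·2^n − 2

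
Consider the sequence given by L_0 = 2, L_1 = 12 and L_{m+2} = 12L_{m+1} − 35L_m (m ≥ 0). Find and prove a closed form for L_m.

Claim: L_m = 5^m + 7^m.

Base cases: L_0 = 2 and 5^0 + 7^0 = 2; L_1 = 12 and 5^1 + 7^1 = 12.
Assume L_i = 5^i + 7^i for all 0 ≤ i ≤ j, where j ≥ 1.
Then L_{j+1} = 12L_j − 35L_{j−1} = 12·(5^j + 7^j) − 35·(5^{j−1} + 7^{j−1}) = (12·5 − 35)5^{j−1} + (12·7 − 35)7^{j−1} = 25·5^{j−1} + 49·7^{j−1} = 5^{j+1} + 7^{j+1}.
By strong induction, L_m = 5^m + 7^m for all m ≥ 0.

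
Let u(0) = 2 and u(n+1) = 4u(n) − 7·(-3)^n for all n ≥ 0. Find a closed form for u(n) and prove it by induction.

Claim: u(n) = 4^n + (-3)^n.

Base case: u(0) = 2, and 4^0 + (-3)^0 = 1 + 1 = 2.
Assume u(m) = 4^m + (-3)^m for some m ≥ 0.
Then u(m+1) = 4u(m) − 7·(-3)^m = 4·(4^m + (-3)^m) − 7·(-3)^m = 4^{m+1} + 4·(-3)^m − 7·(-3)^m = 4^{m+1} − 3·(-3)^m = 4^{m+1} + (-3)^{m+1}.
This completes the inductive step, so u(n) = 4^n + (-3)^n for all n ≥ 0.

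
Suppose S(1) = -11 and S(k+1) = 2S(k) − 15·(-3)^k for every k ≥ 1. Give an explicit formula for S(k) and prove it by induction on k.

Claim: S(k) = -2^k + 3·(-3)^k.

Base case: S(1) = -11, and -2^1 + 3·(-3)^1 = -2 − 9 = -11.
Assume S(r) = -2^r + 3·(-3)^r for some r ≥ 1.
Then S(r+1) = 2S(r) − 15·(-3)^r = 2·(-2^r + 3·(-3)^r) − 15·(-3)^r = -2^{r+1} + 6·(-3)^r − 15·(-3)^r = -2^{r+1} − 9·(-3)^r = -2^{r+1} + 3·(-3)^{r+1}.
So the formula holds for r+1, and by induction S(k) = -2^k + 3·(-3)^k for all k ≥ 1.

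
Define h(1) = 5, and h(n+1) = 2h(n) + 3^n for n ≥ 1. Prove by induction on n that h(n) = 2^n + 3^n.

Base case: h(1) = 5, and 2^1 + 3^1 = 2 + 3 = 5.
Assume h(m) = 2^m + 3^m for some m ≥ 1.
Then h(m+1) = 2h(m) + 3^m = 2·(2^m + 3^m) + 3^m = 2^{m+1} + 2·3^m + 3^m = 2^{m+1} + 3·3^m = 2^{m+1} + 3^{m+1}.
So the formula holds for m+1, and by induction h(n) = 2^n + 3^n for all n ≥ 1.

h(n) = 2^n + 3^n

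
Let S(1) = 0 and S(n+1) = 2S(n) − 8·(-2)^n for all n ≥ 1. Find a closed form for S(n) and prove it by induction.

Claim: S(n) = 2·2^n + 2·(-2)^n.

Base case: S(1) = 0, and 2·2^1 + 2·(-2)^1 = 4 − 4 = 0.
Assume S(j) = 2·2^j + 2·(-2)^j for some j ≥ 1.
Then S(j+1) = 2S(j) − 8·(-2)^j = 2·(2·2^j + 2·(-2)^j) − 8·(-2)^j = 2·2^{j+1} + 4·(-2)^j − 8·(-2)^j = 2·2^{j+1} − 4·(-2)^j = 2·2^{j+1} + 2·(-2)^{j+1}.
By induction, S(n) = 2·2^n + 2·(-2)^n for all n ≥ 1.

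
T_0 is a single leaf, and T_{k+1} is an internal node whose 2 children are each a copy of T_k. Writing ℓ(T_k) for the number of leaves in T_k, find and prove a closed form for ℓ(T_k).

Claim: ℓ(T_k) = 2^k.

Base case: ℓ(T_0) = 1, and 2^0 = 1.
Assume ℓ(T_r) = 2^r.
Then ℓ(T_{r+1}) = 2·ℓ(T_r) = 2·2^r = 2^{r+1}.
By induction, ℓ(T_k) = 2^k for all k ≥ 0.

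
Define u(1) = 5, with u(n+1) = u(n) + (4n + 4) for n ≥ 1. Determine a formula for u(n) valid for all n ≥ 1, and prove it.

Claim: u(n) = 2n^2 + 2n + 1.

Base case: u(1) = 5, and 2·1^2 + 2·1 + 1 = 5.
Assume u(m) = 2m^2 + 2m + 1.
Then u(m+1) = u(m) + (4m + 4) = (2m^2 + 2m + 1) + (4m + 4) = 2m^2 + 6m + 5,
and 2·(m+1)^2 + 2·(m+1) + 1 = 2m^2 + 6m + 5.
This completes the inductive step, so u(n) = 2n^2 + 2n + 1 for all n ≥ 1.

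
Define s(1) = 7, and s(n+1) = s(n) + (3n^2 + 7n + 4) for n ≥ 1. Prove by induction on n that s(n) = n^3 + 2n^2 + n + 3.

Base case: s(1) = 7, and 1^3 + 2·1^2 + 1 + 3 = 7.
Assume s(m) = m^3 + 2m^2 + m + 3.
Then s(m+1) = s(m) + (3m^2 + 7m + 4) = (m^3 + 2m^2 + m + 3) + (3m^2 + 7m + 4) = m^3 + 5m^2 + 8m + 7,
and (m+1)^3 + 2·(m+1)^2 + (m+1) + 3 = m^3 + 5m^2 + 8m + 7.
This completes the inductive step, so s(n) = n^3 + 2n^2 + n + 3 for all n ≥ 1.

s(n) = n^3 + 2n^2 + n + 3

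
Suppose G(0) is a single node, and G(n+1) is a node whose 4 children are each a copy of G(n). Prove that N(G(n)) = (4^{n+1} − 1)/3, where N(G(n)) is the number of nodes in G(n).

Base case: N(G(0)) = 1, and (4^{0+1} − 1)/3 = 1.
Assume N(G(m)) = (4^{m+1} − 1)/3.
Then N(G(m+1)) = 1 + 4N(G(m)) = 1 + 4·(4^{m+1} − 1)/3 = 1 + (4^{m+2} − 4)/3 = (3 + 4^{m+2} − 4)/3 = (4^{m+2} − 1)/3.
This completes the inductive step, so N(G(n)) = (4^{n+1} − 1)/3 for all n ≥ 0.

N(G(n)) = (4^{n+1} − 1)/3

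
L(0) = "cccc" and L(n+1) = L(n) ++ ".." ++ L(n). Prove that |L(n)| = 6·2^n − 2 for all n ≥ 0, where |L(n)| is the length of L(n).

Base case: |L(0)| = 4, and 6·2^0 − 2 = 4.
Assume |L(k)| = 6·2^k − 2.
Then |L(k+1)| = |L(k)| + 2 + |L(k)| = 2|L(k)| + 2 = 2(6·2^k − 2) + 2 = 6·2^{k+1} − 4 + 2 = 6·2^{k+1} − 2.
Hence |L(n)| = 6·2^n − 2 for every n ≥ 0, by induction.

|L(n)| = 6·2^n − 2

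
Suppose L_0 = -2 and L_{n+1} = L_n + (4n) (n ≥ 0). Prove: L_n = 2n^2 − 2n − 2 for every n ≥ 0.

Base case: L_0 = -2, and 2·0^2 − 2·0 − 2 = -2.
Assume L_k = 2k^2 − 2k − 2.
Then L_{k+1} = L_k + (4k) = (2k^2 − 2k − 2) + (4k) = 2k^2 + 2k − 2,
and 2·(k+1)^2 − 2·(k+1) − 2 = 2k^2 + 2k − 2.
This completes the inductive step, so L_n = 2n^2 − 2n − 2 for all n ≥ 0.

L_n = 2n^2 − 2n − 2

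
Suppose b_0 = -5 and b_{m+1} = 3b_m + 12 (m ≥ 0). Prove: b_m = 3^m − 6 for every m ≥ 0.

Base case: b_0 = -5, and 3^0 − 6 = 1 − 6 = -5.
Assume b_j = 3^j − 6 for some j ≥ 0.
Then b_{j+1} = 3b_j + 12 = 3·(3^j − 6) + 12 = 3^{j+1} − 18 + 12 = 3^{j+1} − 6.
So the formula holds for j+1, and by induction b_m = 3^m − 6 for all m ≥ 0.

b_m = 3^m − 6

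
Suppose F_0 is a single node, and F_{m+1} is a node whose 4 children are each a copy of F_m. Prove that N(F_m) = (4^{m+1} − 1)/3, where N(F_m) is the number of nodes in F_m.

Base case: N(F_0) = 1, and (4^{0+1} − 1)/3 = 1.
Assume N(F_k) = (4^{k+1} − 1)/3.
Then N(F_{k+1}) = 1 + 4N(F_k) = 1 + 4·(4^{k+1} − 1)/3 = 1 + (4^{k+2} − 4)/3 = (3 + 4^{k+2} − 4)/3 = (4^{k+2} − 1)/3.
By induction, N(F_m) = (4^{m+1} − 1)/3 for all m ≥ 0.

N(F_m) = (4^{m+1} − 1)/3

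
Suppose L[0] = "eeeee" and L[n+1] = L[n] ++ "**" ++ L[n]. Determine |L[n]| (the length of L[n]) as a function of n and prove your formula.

Claim: |L[n]| = 7·2^n − 2.

Base case: |L[0]| = 5, and 7·2^0 − 2 = 5.
Assume |L[j]| = 7·2^j − 2.
Then |L[j+1]| = |L[j]| + 2 + |L[j]| = 2|L[j]| + 2 = 2(7·2^j − 2) + 2 = 7·2^{j+1} − 4 + 2 = 7·2^{j+1} − 2.
This completes the inductive step, so |L[n]| = 7·2^n − 2 for all n ≥ 0.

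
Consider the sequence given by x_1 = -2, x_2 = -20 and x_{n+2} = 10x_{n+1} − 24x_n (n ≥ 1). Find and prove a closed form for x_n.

Claim: x_n = 4^n − 6^n.

Base cases: x_1 = -2 and 4^1 − 6^1 = -2; x_2 = -20 and 4^2 − 6^2 = -20.
Assume x_j = 4^j − 6^j for all 1 ≤ j ≤ k, where k ≥ 2.
Then x_{k+1} = 10x_k − 24x_{k−1} = 10·(4^k − 6^k) − 24·(4^{k−1} − 6^{k−1}) = (10·4 − 24)4^{k−1} − (10·6 − 24)6^{k−1} = 16·4^{k−1} − 36·6^{k−1} = 4^{k+1} − 6^{k+1}.
By strong induction, x_n = 4^n − 6^n for all n ≥ 1.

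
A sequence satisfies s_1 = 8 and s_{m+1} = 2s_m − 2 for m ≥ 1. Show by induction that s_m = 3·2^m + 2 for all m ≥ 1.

Base case: s_1 = 8, and 3·2^1 + 2 = 6 + 2 = 8.
Assume s_k = 3·2^k + 2 for some k ≥ 1.
Then s_{k+1} = 2s_k − 2 = 2·(3·2^k + 2) − 2 = 6·2^k + 4 − 2 = 3·2^{k+1} + 2.
So the formula holds for k+1, and by induction s_m = 3·2^m + 2 for all m ≥ 1.

s_m = 3·2^m + 2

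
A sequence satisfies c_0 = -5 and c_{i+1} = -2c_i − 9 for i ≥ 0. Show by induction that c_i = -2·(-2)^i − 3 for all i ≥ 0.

Base case: c_0 = -5, and -2·(-2)^0 − 3 = -2 − 3 = -5.
Assume c_m = -2·(-2)^m − 3 for some m ≥ 0.
Then c_{m+1} = -2c_m − 9 = -2·(-2·(-2)^m − 3) − 9 = 4·(-2)^m + 6 − 9 = -2·(-2)^{m+1} − 3.
This completes the inductive step, so c_i = -2·(-2)^i − 3 for all i ≥ 0.

c_i = -2·(-2)^i − 3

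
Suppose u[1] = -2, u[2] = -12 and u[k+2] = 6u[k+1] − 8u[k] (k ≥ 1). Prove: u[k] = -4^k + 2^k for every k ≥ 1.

Base cases: u[1] = -2 and -4^1 + 2^1 = -2; u[2] = -12 and -4^2 + 2^2 = -12.
Assume u[j] = -4^j + 2^j for all 1 ≤ j ≤ m, where m ≥ 2.
Then u[m+1] = 6u[m] − 8u[m−1] = 6·(-4^m + 2^m) − 8·(-4^{m−1} + 2^{m−1}) = -(6·4 − 8)4^{m−1} + (6·2 − 8)2^{m−1} = -16·4^{m−1} + 4·2^{m−1} = -4^{m+1} + 2^{m+1}.
Hence u[k] = -4^k + 2^k for every k ≥ 1, by strong induction.

u[k] = -4^k + 2^k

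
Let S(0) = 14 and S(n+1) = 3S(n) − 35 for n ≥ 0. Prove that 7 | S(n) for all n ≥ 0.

Base case: S(0) = 14 = 7·2, so 7 | S(0).
Assume 7 | S(j), so S(j) = 7t for some integer t.
Then S(j+1) = 3S(j) − 35 = 3·(7t) − 35 = 7(3t − 5), so 7 | S(j+1).
So the property holds for j+1, and by induction 7 | S(n) for all n ≥ 0.

7 | S(n)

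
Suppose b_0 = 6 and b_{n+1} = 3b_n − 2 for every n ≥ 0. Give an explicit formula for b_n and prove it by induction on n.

Claim: b_n = 5·3^n + 1.

Base case: b_0 = 6, and 5·3^0 + 1 = 5 + 1 = 6.
Assume b_k = 5·3^k + 1 for some k ≥ 0.
Then b_{k+1} = 3b_k − 2 = 3·(5·3^k + 1) − 2 = 15·3^k + 3 − 2 = 5·3^{k+1} + 1.
This completes the inductive step, so b_n = 5·3^n + 1 for all n ≥ 0.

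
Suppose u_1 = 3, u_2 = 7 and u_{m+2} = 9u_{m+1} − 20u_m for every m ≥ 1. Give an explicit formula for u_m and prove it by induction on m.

Claim: u_m = -5^m + 2·4^m.

Base cases: u_1 = 3 and -5^1 + 2·4^1 = 3; u_2 = 7 and -5^2 + 2·4^2 = 7.
Assume u_j = -5^j + 2·4^j for all 1 ≤ j ≤ r, where r ≥ 2.
Then u_{r+1} = 9u_r − 20u_{r−1} = 9·(-5^r + 2·4^r) − 20·(-5^{r−1} + 2·4^{r−1}) = -(9·5 − 20)5^{r−1} + 2·(9·4 − 20)4^{r−1} = -25·5^{r−1} + 32·4^{r−1} = -5^{r+1} + 2·4^{r+1}.
Hence u_m = -5^m + 2·4^m for every m ≥ 1, by strong induction.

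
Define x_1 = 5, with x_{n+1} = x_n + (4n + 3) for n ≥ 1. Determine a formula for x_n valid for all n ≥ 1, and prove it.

Claim: x_n = 2n^2 + n + 2.

Base case: x_1 = 5, and 2·1^2 + 1 + 2 = 5.
Assume x_k = 2k^2 + k + 2.
Then x_{k+1} = x_k + (4k + 3) = (2k^2 + k + 2) + (4k + 3) = 2k^2 + 5k + 5,
and 2·(k+1)^2 + (k+1) + 2 = 2k^2 + 5k + 5.
Hence x_n = 2n^2 + n + 2 for every n ≥ 1, by induction.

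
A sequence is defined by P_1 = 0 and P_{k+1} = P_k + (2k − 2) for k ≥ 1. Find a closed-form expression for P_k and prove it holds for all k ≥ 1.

Claim: P_k = k^2 − 3k + 2.

Base case: P_1 = 0, and 1^2 − 3·1 + 2 = 0.
Assume P_j = j^2 − 3j + 2.
Then P_{j+1} = P_j + (2j − 2) = (j^2 − 3j + 2) + (2j − 2) = j^2 − j,
and (j+1)^2 − 3·(j+1) + 2 = j^2 − j.
Hence P_k = k^2 − 3k + 2 for every k ≥ 1, by induction.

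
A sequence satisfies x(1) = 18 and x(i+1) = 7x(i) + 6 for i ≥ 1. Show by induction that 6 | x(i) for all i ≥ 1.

Base case: x(1) = 18 = 6·3, so 6 | x(1).
Assume 6 | x(m), so x(m) = 6t for some integer t.
Then x(m+1) = 7x(m) + 6 = 7·(6t) + 6 = 6(7t + 1), so 6 | x(m+1).
This completes the inductive step, so 6 | x(i) for all i ≥ 1.

6 | x(i)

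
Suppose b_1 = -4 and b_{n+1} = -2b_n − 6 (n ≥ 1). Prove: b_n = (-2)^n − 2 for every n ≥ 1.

Base case: b_1 = -4, and (-2)^1 − 2 = -2 − 2 = -4.
Assume b_m = (-2)^m − 2 for some m ≥ 1.
Then b_{m+1} = -2b_m − 6 = -2·((-2)^m − 2) − 6 = -2·(-2)^m + 4 − 6 = (-2)^{m+1} − 2.
Hence b_n = (-2)^n − 2 for every n ≥ 1, by induction.

b_n = (-2)^n − 2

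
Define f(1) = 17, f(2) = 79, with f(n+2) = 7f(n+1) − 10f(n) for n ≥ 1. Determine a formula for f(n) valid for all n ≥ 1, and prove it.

Claim: f(n) = 3·5^n + 2^n.

Base cases: f(1) = 17 and 3·5^1 + 2^1 = 17; f(2) = 79 and 3·5^2 + 2^2 = 79.
Assume f(i) = 3·5^i + 2^i for all 1 ≤ i ≤ j, where j ≥ 2.
Then f(j+1) = 7f(j) − 10f(j−1) = 7·(3·5^j + 2^j) − 10·(3·5^{j−1} + 2^{j−1}) = 3·(7·5 − 10)5^{j−1} + (7·2 − 10)2^{j−1} = 75·5^{j−1} + 4·2^{j−1} = 3·5^{j+1} + 2^{j+1}.
Hence f(n) = 3·5^n + 2^n for every n ≥ 1, by strong induction.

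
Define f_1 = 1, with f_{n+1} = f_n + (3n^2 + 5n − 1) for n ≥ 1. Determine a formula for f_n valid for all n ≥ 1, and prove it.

Claim: f_n = n^3 + n^2 − 3n + 2.

Base case: f_1 = 1, and 1^3 + 1^2 − 3·1 + 2 = 1.
Assume f_r = r^3 + r^2 − 3r + 2.
Then f_{r+1} = f_r + (3r^2 + 5r − 1) = (r^3 + r^2 − 3r + 2) + (3r^2 + 5r − 1) = r^3 + 4r^2 + 2r + 1,
and (r+1)^3 + (r+1)^2 − 3·(r+1) + 2 = r^3 + 4r^2 + 2r + 1.
This completes the inductive step, so f_n = n^3 + n^2 − 3n + 2 for all n ≥ 1.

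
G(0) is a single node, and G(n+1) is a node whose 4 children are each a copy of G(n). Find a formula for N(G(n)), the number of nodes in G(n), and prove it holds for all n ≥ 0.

Claim: N(G(n)) = (4^{n+1} − 1)/3.

Base case: N(G(0)) = 1, and (4^{0+1} − 1)/3 = 1.
Assume N(G(m)) = (4^{m+1} − 1)/3.
Then N(G(m+1)) = 1 + 4N(G(m)) = 1 + 4·(4^{m+1} − 1)/3 = 1 + (4^{m+2} − 4)/3 = (3 + 4^{m+2} − 4)/3 = (4^{m+2} − 1)/3.
By induction, N(G(n)) = (4^{n+1} − 1)/3 for all n ≥ 0.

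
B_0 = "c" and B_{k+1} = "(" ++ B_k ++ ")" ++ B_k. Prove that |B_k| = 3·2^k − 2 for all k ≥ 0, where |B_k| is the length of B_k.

Base case: |B_0| = 1, and 3·2^0 − 2 = 1.
Assume |B_j| = 3·2^j − 2.
Then |B_{j+1}| = 1 + |B_j| + 1 + |B_j| = 2|B_j| + 2 = 2(3·2^j − 2) + 2 = 3·2^{j+1} − 4 + 2 = 3·2^{j+1} − 2.
By induction, |B_k| = 3·2^k − 2 for all k ≥ 0.

|B_k| = 3·2^k − 2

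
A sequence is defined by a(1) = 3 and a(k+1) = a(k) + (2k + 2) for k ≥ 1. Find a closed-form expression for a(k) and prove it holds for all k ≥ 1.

Claim: a(k) = k^2 + k + 1.

Base case: a(1) = 3, and 1^2 + 1 + 1 = 3.
Assume a(j) = j^2 + j + 1.
Then a(j+1) = a(j) + (2j + 2) = (j^2 + j + 1) + (2j + 2) = j^2 + 3j + 3,
and (j+1)^2 + (j+1) + 1 = j^2 + 3j + 3.
By induction, a(k) = k^2 + k + 1 for all k ≥ 1.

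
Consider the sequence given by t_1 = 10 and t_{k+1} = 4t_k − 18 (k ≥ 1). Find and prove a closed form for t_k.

Claim: t_k = 4^k + 6.

Base case: t_1 = 10, and 4^1 + 6 = 4 + 6 = 10.
Assume t_m = 4^m + 6 for some m ≥ 1.
Then t_{m+1} = 4t_m − 18 = 4·(4^m + 6) − 18 = 4^{m+1} + 24 − 18 = 4^{m+1} + 6.
Hence t_k = 4^k + 6 for every k ≥ 1, by induction.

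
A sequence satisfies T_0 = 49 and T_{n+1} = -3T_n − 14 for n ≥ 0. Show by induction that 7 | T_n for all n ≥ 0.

Base case: T_0 = 49 = 7·7, so 7 | T_0.
Assume 7 | T_r, so T_r = 7t for some integer t.
Then T_{r+1} = -3T_r − 14 = -3·(7t) − 14 = 7(-3t − 2), so 7 | T_{r+1}.
So the property holds for r+1, and by induction 7 | T_n for all n ≥ 0.

7 | T_n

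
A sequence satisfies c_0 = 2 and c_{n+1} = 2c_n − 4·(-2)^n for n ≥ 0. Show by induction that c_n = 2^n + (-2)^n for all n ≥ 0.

Base case: c_0 = 2, and 2^0 + (-2)^0 = 1 + 1 = 2.
Assume c_r = 2^r + (-2)^r for some r ≥ 0.
Then c_{r+1} = 2c_r − 4·(-2)^r = 2·(2^r + (-2)^r) − 4·(-2)^r = 2^{r+1} + 2·(-2)^r − 4·(-2)^r = 2^{r+1} − 2·(-2)^r = 2^{r+1} + (-2)^{r+1}.
Hence c_n = 2^n + (-2)^n for every n ≥ 0, by induction.

c_n = 2^n + (-2)^n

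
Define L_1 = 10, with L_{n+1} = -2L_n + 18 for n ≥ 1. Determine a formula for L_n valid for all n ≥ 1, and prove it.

Claim: L_n = -2·(-2)^n + 6.

Base case: L_1 = 10, and -2·(-2)^1 + 6 = 4 + 6 = 10.
Assume L_r = -2·(-2)^r + 6 for some r ≥ 1.
Then L_{r+1} = -2L_r + 18 = -2·(-2·(-2)^r + 6) + 18 = 4·(-2)^r − 12 + 18 = -2·(-2)^{r+1} + 6.
So the formula holds for r+1, and by induction L_n = -2·(-2)^n + 6 for all n ≥ 1.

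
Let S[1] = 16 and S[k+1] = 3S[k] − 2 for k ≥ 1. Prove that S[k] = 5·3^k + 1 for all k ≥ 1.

Base case: S[1] = 16, and 5·3^1 + 1 = 15 + 1 = 16.
Assume S[m] = 5·3^m + 1 for some m ≥ 1.
Then S[m+1] = 3S[m] − 2 = 3·(5·3^m + 1) − 2 = 15·3^m + 3 − 2 = 5·3^{m+1} + 1.
Hence S[k] = 5·3^k + 1 for every k ≥ 1, by induction.

S[k] = 5·3^k + 1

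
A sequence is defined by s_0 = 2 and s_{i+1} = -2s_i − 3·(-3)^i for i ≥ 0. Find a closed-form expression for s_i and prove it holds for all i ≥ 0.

Claim: s_i = -(-2)^i + 3·(-3)^i.

Base case: s_0 = 2, and -(-2)^0 + 3·(-3)^0 = -1 + 3 = 2.
Assume s_k = -(-2)^k + 3·(-3)^k for some k ≥ 0.
Then s_{k+1} = -2s_k − 3·(-3)^k = -2·(-(-2)^k + 3·(-3)^k) − 3·(-3)^k = -(-2)^{k+1} − 6·(-3)^k − 3·(-3)^k = -(-2)^{k+1} − 9·(-3)^k = -(-2)^{k+1} + 3·(-3)^{k+1}.
This completes the inductive step, so s_i = -(-2)^i + 3·(-3)^i for all i ≥ 0.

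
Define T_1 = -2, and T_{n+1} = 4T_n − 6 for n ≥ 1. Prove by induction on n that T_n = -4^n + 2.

Base case: T_1 = -2, and -4^1 + 2 = -4 + 2 = -2.
Assume T_j = -4^j + 2 for some j ≥ 1.
Then T_{j+1} = 4T_j − 6 = 4·(-4^j + 2) − 6 = -4^{j+1} + 8 − 6 = -4^{j+1} + 2.
By induction, T_n = -4^n + 2 for all n ≥ 1.

T_n = -4^n + 2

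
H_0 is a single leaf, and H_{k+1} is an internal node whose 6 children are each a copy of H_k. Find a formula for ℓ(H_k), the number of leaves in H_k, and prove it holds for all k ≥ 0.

Claim: ℓ(H_k) = 6^k.

Base case: ℓ(H_0) = 1, and 6^0 = 1.
Assume ℓ(H_j) = 6^j.
Then ℓ(H_{j+1}) = 6·ℓ(H_j) = 6·6^j = 6^{j+1}.
By induction, ℓ(H_k) = 6^k for all k ≥ 0.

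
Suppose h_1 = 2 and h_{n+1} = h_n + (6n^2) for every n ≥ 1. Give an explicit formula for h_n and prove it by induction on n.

Claim: h_n = 2n^3 − 3n^2 + n + 2.

Base case: h_1 = 2, and 2·1^3 − 3·1^2 + 1 + 2 = 2.
Assume h_m = 2m^3 − 3m^2 + m + 2.
Then h_{m+1} = h_m + (6m^2) = (2m^3 − 3m^2 + m + 2) + (6m^2) = 2m^3 + 3m^2 + m + 2,
and 2·(m+1)^3 − 3·(m+1)^2 + (m+1) + 2 = 2m^3 + 3m^2 + m + 2.
This completes the inductive step, so h_n = 2n^3 − 3n^2 + n + 2 for all n ≥ 1.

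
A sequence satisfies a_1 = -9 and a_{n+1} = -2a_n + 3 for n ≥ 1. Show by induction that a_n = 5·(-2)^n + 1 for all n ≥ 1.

Base case: a_1 = -9, and 5·(-2)^1 + 1 = -10 + 1 = -9.
Assume a_k = 5·(-2)^k + 1 for some k ≥ 1.
Then a_{k+1} = -2a_k + 3 = -2·(5·(-2)^k + 1) + 3 = -10·(-2)^k − 2 + 3 = 5·(-2)^{k+1} + 1.
Hence a_n = 5·(-2)^n + 1 for every n ≥ 1, by induction.

a_n = 5·(-2)^n + 1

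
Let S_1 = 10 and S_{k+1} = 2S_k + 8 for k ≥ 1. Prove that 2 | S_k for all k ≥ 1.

Base case: S_1 = 10 = 2·5, so 2 | S_1.
Assume 2 | S_m, so S_m = 2t for some integer t.
Then S_{m+1} = 2S_m + 8 = 2·(2t) + 8 = 2(2t + 4), so 2 | S_{m+1}.
This completes the inductive step, so 2 | S_k for all k ≥ 1.

2 | S_k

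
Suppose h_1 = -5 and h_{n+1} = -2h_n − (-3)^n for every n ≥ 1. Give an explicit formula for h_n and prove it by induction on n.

Claim: h_n = (-2)^n + (-3)^n.

Base case: h_1 = -5, and (-2)^1 + (-3)^1 = -2 − 3 = -5.
Assume h_r = (-2)^r + (-3)^r for some r ≥ 1.
Then h_{r+1} = -2h_r − (-3)^r = -2·((-2)^r + (-3)^r) − (-3)^r = (-2)^{r+1} − 2·(-3)^r − (-3)^r = (-2)^{r+1} − 3·(-3)^r = (-2)^{r+1} + (-3)^{r+1}.
By induction, h_n = (-2)^n + (-3)^n for all n ≥ 1.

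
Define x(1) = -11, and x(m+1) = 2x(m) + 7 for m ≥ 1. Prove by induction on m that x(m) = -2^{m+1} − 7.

Base case: x(1) = -11, and -2^{1+1} − 7 = -4 − 7 = -11.
Assume x(k) = -2^{k+1} − 7 for some k ≥ 1.
Then x(k+1) = 2x(k) + 7 = 2·(-2^{k+1} − 7) + 7 = -2^{k+2} − 14 + 7 = -2^{k+2} − 7.
This completes the inductive step, so x(m) = -2^{m+1} − 7 for all m ≥ 1.

x(m) = -2^{m+1} − 7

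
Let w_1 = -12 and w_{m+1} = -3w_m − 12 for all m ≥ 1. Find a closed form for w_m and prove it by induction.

Claim: w_m = 3·(-3)^m − 3.

Base case: w_1 = -12, and 3·(-3)^1 − 3 = -9 − 3 = -12.
Assume w_j = 3·(-3)^j − 3 for some j ≥ 1.
Then w_{j+1} = -3w_j − 12 = -3·(3·(-3)^j − 3) − 12 = -9·(-3)^j + 9 − 12 = 3·(-3)^{j+1} − 3.
This completes the inductive step, so w_m = 3·(-3)^m − 3 for all m ≥ 1.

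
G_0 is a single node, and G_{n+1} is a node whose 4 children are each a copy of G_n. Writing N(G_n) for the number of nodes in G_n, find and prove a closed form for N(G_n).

Claim: N(G_n) = (4^{n+1} − 1)/3.

Base case: N(G_0) = 1, and (4^{0+1} − 1)/3 = 1.
Assume N(G_r) = (4^{r+1} − 1)/3.
Then N(G_{r+1}) = 1 + 4N(G_r) = 1 + 4·(4^{r+1} − 1)/3 = 1 + (4^{r+2} − 4)/3 = (3 + 4^{r+2} − 4)/3 = (4^{r+2} − 1)/3.
So the formula holds for r+1, and by induction N(G_n) = (4^{n+1} − 1)/3 for all n ≥ 0.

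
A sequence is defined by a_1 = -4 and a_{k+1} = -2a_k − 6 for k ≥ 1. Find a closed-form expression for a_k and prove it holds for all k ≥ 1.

Claim: a_k = (-2)^k − 2.

Base case: a_1 = -4, and (-2)^1 − 2 = -2 − 2 = -4.
Assume a_r = (-2)^r − 2 for some r ≥ 1.
Then a_{r+1} = -2a_r − 6 = -2·((-2)^r − 2) − 6 = -2·(-2)^r + 4 − 6 = (-2)^{r+1} − 2.
By induction, a_k = (-2)^k − 2 for all k ≥ 1.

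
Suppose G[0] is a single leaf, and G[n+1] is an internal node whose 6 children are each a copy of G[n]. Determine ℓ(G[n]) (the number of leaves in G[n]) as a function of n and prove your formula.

Claim: ℓ(G[n]) = 6^n.

Base case: ℓ(G[0]) = 1, and 6^0 = 1.
Assume ℓ(G[k]) = 6^k.
Then ℓ(G[k+1]) = 6·ℓ(G[k]) = 6·6^k = 6^{k+1}.
By induction, ℓ(G[n]) = 6^n for all n ≥ 0.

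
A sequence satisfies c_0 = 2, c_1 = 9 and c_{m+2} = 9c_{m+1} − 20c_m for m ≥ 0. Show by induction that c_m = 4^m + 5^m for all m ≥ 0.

Base cases: c_0 = 2 and 4^0 + 5^0 = 2; c_1 = 9 and 4^1 + 5^1 = 9.
Assume c_j = 4^j + 5^j for all 0 ≤ j ≤ r, where r ≥ 1.
Then c_{r+1} = 9c_r − 20c_{r−1} = 9·(4^r + 5^r) − 20·(4^{r−1} + 5^{r−1}) = (9·4 − 20)4^{r−1} + (9·5 − 20)5^{r−1} = 16·4^{r−1} + 25·5^{r−1} = 4^{r+1} + 5^{r+1}.
So the formula holds for r+1, and by strong induction c_m = 4^m + 5^m for all m ≥ 0.

c_m = 4^m + 5^m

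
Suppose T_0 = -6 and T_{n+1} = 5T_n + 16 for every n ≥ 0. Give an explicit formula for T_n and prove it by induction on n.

Claim: T_n = -2·5^n − 4.

Base case: T_0 = -6, and -2·5^0 − 4 = -2 − 4 = -6.
Assume T_k = -2·5^k − 4 for some k ≥ 0.
Then T_{k+1} = 5T_k + 16 = 5·(-2·5^k − 4) + 16 = -10·5^k − 20 + 16 = -2·5^{k+1} − 4.
By induction, T_n = -2·5^n − 4 for all n ≥ 0.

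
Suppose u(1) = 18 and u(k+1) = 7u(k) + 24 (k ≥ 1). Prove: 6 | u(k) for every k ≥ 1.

Base case: u(1) = 18 = 6·3, so 6 | u(1).
Assume 6 | u(j), so u(j) = 6t for some integer t.
Then u(j+1) = 7u(j) + 24 = 7·(6t) + 24 = 6(7t + 4), so 6 | u(j+1).
So the property holds for j+1, and by induction 6 | u(k) for all k ≥ 1.

6 | u(k)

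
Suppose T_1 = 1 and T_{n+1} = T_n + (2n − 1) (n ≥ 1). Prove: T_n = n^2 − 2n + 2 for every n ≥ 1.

Base case: T_1 = 1, and 1^2 − 2·1 + 2 = 1.
Assume T_m = m^2 − 2m + 2.
Then T_{m+1} = T_m + (2m − 1) = (m^2 − 2m + 2) + (2m − 1) = m^2 + 1,
and (m+1)^2 − 2·(m+1) + 2 = m^2 + 1.
Hence T_n = n^2 − 2n + 2 for every n ≥ 1, by induction.

T_n = n^2 − 2n + 2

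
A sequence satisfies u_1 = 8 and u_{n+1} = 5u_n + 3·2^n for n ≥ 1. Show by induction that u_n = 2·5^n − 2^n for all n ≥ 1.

Base case: u_1 = 8, and 2·5^1 − 2^1 = 10 − 2 = 8.
Assume u_k = 2·5^k − 2^k for some k ≥ 1.
Then u_{k+1} = 5u_k + 3·2^k = 5·(2·5^k − 2^k) + 3·2^k = 2·5^{k+1} − 5·2^k + 3·2^k = 2·5^{k+1} − 2·2^k = 2·5^{k+1} − 2^{k+1}.
By induction, u_n = 2·5^n − 2^n for all n ≥ 1.

u_n = 2·5^n − 2^n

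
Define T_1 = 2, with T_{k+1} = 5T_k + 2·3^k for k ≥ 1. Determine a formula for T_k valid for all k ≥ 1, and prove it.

Claim: T_k = 5^k − 3^k.

Base case: T_1 = 2, and 5^1 − 3^1 = 5 − 3 = 2.
Assume T_m = 5^m − 3^m for some m ≥ 1.
Then T_{m+1} = 5T_m + 2·3^m = 5·(5^m − 3^m) + 2·3^m = 5^{m+1} − 5·3^m + 2·3^m = 5^{m+1} − 3·3^m = 5^{m+1} − 3^{m+1}.
By induction, T_k = 5^k − 3^k for all k ≥ 1.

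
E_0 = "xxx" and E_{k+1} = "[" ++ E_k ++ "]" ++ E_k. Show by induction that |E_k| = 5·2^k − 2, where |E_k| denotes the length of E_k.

Base case: |E_0| = 3, and 5·2^0 − 2 = 3.
Assume |E_m| = 5·2^m − 2.
Then |E_{m+1}| = 1 + |E_m| + 1 + |E_m| = 2|E_m| + 2 = 2(5·2^m − 2) + 2 = 5·2^{m+1} − 4 + 2 = 5·2^{m+1} − 2.
By induction, |E_k| = 5·2^k − 2 for all k ≥ 0.

|E_k| = 5·2^k − 2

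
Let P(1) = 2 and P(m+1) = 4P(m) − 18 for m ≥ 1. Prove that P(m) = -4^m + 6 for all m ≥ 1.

Base case: P(1) = 2, and -4^1 + 6 = -4 + 6 = 2.
Assume P(r) = -4^r + 6 for some r ≥ 1.
Then P(r+1) = 4P(r) − 18 = 4·(-4^r + 6) − 18 = -4^{r+1} + 24 − 18 = -4^{r+1} + 6.
This completes the inductive step, so P(m) = -4^m + 6 for all m ≥ 1.

P(m) = -4^m + 6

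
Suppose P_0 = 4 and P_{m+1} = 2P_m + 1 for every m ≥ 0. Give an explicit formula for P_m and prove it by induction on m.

Claim: P_m = 5·2^m − 1.

Base case: P_0 = 4, and 5·2^0 − 1 = 5 − 1 = 4.
Assume P_r = 5·2^r − 1 for some r ≥ 0.
Then P_{r+1} = 2P_r + 1 = 2·(5·2^r − 1) + 1 = 10·2^r − 2 + 1 = 5·2^{r+1} − 1.
This completes the inductive step, so P_m = 5·2^m − 1 for all m ≥ 0.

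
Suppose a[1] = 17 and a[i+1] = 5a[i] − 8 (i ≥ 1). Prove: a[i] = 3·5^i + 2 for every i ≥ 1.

Base case: a[1] = 17, and 3·5^1 + 2 = 15 + 2 = 17.
Assume a[j] = 3·5^j + 2 for some j ≥ 1.
Then a[j+1] = 5a[j] − 8 = 5·(3·5^j + 2) − 8 = 15·5^j + 10 − 8 = 3·5^{j+1} + 2.
By induction, a[i] = 3·5^i + 2 for all i ≥ 1.

a[i] = 3·5^i + 2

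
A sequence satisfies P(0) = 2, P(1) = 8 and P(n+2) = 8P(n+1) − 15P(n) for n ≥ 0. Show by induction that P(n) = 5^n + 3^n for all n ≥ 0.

Base cases: P(0) = 2 and 5^0 + 3^0 = 2; P(1) = 8 and 5^1 + 3^1 = 8.
Assume P(j) = 5^j + 3^j for all 0 ≤ j ≤ r, where r ≥ 1.
Then P(r+1) = 8P(r) − 15P(r−1) = 8·(5^r + 3^r) − 15·(5^{r−1} + 3^{r−1}) = (8·5 − 15)5^{r−1} + (8·3 − 15)3^{r−1} = 25·5^{r−1} + 9·3^{r−1} = 5^{r+1} + 3^{r+1}.
This completes the inductive step, so P(n) = 5^n + 3^n for all n ≥ 0.

P(n) = 5^n + 3^n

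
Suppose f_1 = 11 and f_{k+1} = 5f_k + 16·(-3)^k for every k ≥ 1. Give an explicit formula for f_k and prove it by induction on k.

Claim: f_k = 5^k − 2·(-3)^k.

Base case: f_1 = 11, and 5^1 − 2·(-3)^1 = 5 + 6 = 11.
Assume f_r = 5^r − 2·(-3)^r for some r ≥ 1.
Then f_{r+1} = 5f_r + 16·(-3)^r = 5·(5^r − 2·(-3)^r) + 16·(-3)^r = 5^{r+1} − 10·(-3)^r + 16·(-3)^r = 5^{r+1} + 6·(-3)^r = 5^{r+1} − 2·(-3)^{r+1}.
This completes the inductive step, so f_k = 5^k − 2·(-3)^k for all k ≥ 1.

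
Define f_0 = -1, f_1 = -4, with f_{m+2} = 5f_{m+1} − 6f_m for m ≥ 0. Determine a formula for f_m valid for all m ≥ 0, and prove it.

Claim: f_m = 2^m − 2·3^m.

Base cases: f_0 = -1 and 2^0 − 2·3^0 = -1; f_1 = -4 and 2^1 − 2·3^1 = -4.
Assume f_j = 2^j − 2·3^j for all 0 ≤ j ≤ r, where r ≥ 1.
Then f_{r+1} = 5f_r − 6f_{r−1} = 5·(2^r − 2·3^r) − 6·(2^{r−1} − 2·3^{r−1}) = (5·2 − 6)2^{r−1} − 2·(5·3 − 6)3^{r−1} = 4·2^{r−1} − 18·3^{r−1} = 2^{r+1} − 2·3^{r+1}.
By strong induction, f_m = 2^m − 2·3^m for all m ≥ 0.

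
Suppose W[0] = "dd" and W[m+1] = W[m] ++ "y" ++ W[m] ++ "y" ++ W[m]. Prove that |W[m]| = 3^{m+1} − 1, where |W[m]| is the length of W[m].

Base case: |W[0]| = 2, and 3^{0+1} − 1 = 2.
Assume |W[k]| = 3^{k+1} − 1.
Then |W[k+1]| = 3|W[k]| + 2 = 3(3^{k+1} − 1) + 2 = 3^{k+2} − 3 + 2 = 3^{k+2} − 1.
So the formula holds for k+1, and by induction |W[m]| = 3^{m+1} − 1 for all m ≥ 0.

|W[m]| = 3^{m+1} − 1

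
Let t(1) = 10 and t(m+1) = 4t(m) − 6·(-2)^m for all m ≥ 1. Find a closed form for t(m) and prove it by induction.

Claim: t(m) = 3·4^m + (-2)^m.

Base case: t(1) = 10, and 3·4^1 + (-2)^1 = 12 − 2 = 10.
Assume t(j) = 3·4^j + (-2)^j for some j ≥ 1.
Then t(j+1) = 4t(j) − 6·(-2)^j = 4·(3·4^j + (-2)^j) − 6·(-2)^j = 3·4^{j+1} + 4·(-2)^j − 6·(-2)^j = 3·4^{j+1} − 2·(-2)^j = 3·4^{j+1} + (-2)^{j+1}.
This completes the inductive step, so t(m) = 3·4^m + (-2)^m for all m ≥ 1.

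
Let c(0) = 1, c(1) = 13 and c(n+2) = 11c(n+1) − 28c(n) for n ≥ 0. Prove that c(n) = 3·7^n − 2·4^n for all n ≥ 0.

Base cases: c(0) = 1 and 3·7^0 − 2·4^0 = 1; c(1) = 13 and 3·7^1 − 2·4^1 = 13.
Assume c(j) = 3·7^j − 2·4^j for all 0 ≤ j ≤ r, where r ≥ 1.
Then c(r+1) = 11c(r) − 28c(r−1) = 11·(3·7^r − 2·4^r) − 28·(3·7^{r−1} − 2·4^{r−1}) = 3·(11·7 − 28)7^{r−1} − 2·(11·4 − 28)4^{r−1} = 147·7^{r−1} − 32·4^{r−1} = 3·7^{r+1} − 2·4^{r+1}.
This completes the inductive step, so c(n) = 3·7^n − 2·4^n for all n ≥ 0.

c(n) = 3·7^n − 2·4^n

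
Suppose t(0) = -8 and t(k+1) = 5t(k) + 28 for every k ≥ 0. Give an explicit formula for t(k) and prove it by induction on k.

Claim: t(k) = -5^k − 7.

Base case: t(0) = -8, and -5^0 − 7 = -1 − 7 = -8.
Assume t(m) = -5^m − 7 for some m ≥ 0.
Then t(m+1) = 5t(m) + 28 = 5·(-5^m − 7) + 28 = -5^{m+1} − 35 + 28 = -5^{m+1} − 7.
Hence t(k) = -5^k − 7 for every k ≥ 0, by induction.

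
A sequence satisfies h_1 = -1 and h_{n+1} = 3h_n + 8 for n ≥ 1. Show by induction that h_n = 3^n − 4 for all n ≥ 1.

Base case: h_1 = -1, and 3^1 − 4 = 3 − 4 = -1.
Assume h_m = 3^m − 4 for some m ≥ 1.
Then h_{m+1} = 3h_m + 8 = 3·(3^m − 4) + 8 = 3^{m+1} − 12 + 8 = 3^{m+1} − 4.
So the formula holds for m+1, and by induction h_n = 3^n − 4 for all n ≥ 1.

h_n = 3^n − 4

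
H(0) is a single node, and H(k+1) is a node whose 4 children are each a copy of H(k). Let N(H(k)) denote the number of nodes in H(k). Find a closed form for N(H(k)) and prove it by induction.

Claim: N(H(k)) = (4^{k+1} − 1)/3.

Base case: N(H(0)) = 1, and (4^{0+1} − 1)/3 = 1.
Assume N(H(r)) = (4^{r+1} − 1)/3.
Then N(H(r+1)) = 1 + 4N(H(r)) = 1 + 4·(4^{r+1} − 1)/3 = 1 + (4^{r+2} − 4)/3 = (3 + 4^{r+2} − 4)/3 = (4^{r+2} − 1)/3.
This completes the inductive step, so N(H(k)) = (4^{k+1} − 1)/3 for all k ≥ 0.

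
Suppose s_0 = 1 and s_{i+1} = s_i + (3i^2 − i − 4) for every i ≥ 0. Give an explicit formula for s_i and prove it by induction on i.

Claim: s_i = i^3 − 2i^2 − 3i + 1.

Base case: s_0 = 1, and 0^3 − 2·0^2 − 3·0 + 1 = 1.
Assume s_r = r^3 − 2r^2 − 3r + 1.
Then s_{r+1} = s_r + (3r^2 − r − 4) = (r^3 − 2r^2 − 3r + 1) + (3r^2 − r − 4) = r^3 + r^2 − 4r − 3,
and (r+1)^3 − 2·(r+1)^2 − 3·(r+1) + 1 = r^3 + r^2 − 4r − 3.
Hence s_i = i^3 − 2i^2 − 3i + 1 for every i ≥ 0, by induction.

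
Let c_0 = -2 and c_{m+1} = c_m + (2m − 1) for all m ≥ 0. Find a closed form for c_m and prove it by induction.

Claim: c_m = m^2 − 2m − 2.

Base case: c_0 = -2, and 0^2 − 2·0 − 2 = -2.
Assume c_r = r^2 − 2r − 2.
Then c_{r+1} = c_r + (2r − 1) = (r^2 − 2r − 2) + (2r − 1) = r^2 − 3,
and (r+1)^2 − 2·(r+1) − 2 = r^2 − 3.
This completes the inductive step, so c_m = m^2 − 2m − 2 for all m ≥ 0.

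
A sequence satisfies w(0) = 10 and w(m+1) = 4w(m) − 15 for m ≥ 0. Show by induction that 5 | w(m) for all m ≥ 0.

Base case: w(0) = 10 = 5·2, so 5 | w(0).
Assume 5 | w(j), so w(j) = 5t for some integer t.
Then w(j+1) = 4w(j) − 15 = 4·(5t) − 15 = 5(4t − 3), so 5 | w(j+1).
So the property holds for j+1, and by induction 5 | w(m) for all m ≥ 0.

5 | w(m)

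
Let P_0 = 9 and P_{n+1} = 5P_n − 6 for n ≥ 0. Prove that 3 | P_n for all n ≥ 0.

Base case: P_0 = 9 = 3·3, so 3 | P_0.
Assume 3 | P_k, so P_k = 3t for some integer t.
Then P_{k+1} = 5P_k − 6 = 5·(3t) − 6 = 3(5t − 2), so 3 | P_{k+1}.
This completes the inductive step, so 3 | P_n for all n ≥ 0.

3 | P_n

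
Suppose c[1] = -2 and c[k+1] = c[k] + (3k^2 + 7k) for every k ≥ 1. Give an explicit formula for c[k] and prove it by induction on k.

Claim: c[k] = k^3 + 2k^2 − 3k − 2.

Base case: c[1] = -2, and 1^3 + 2·1^2 − 3·1 − 2 = -2.
Assume c[j] = j^3 + 2j^2 − 3j − 2.
Then c[j+1] = c[j] + (3j^2 + 7j) = (j^3 + 2j^2 − 3j − 2) + (3j^2 + 7j) = j^3 + 5j^2 + 4j − 2,
and (j+1)^3 + 2·(j+1)^2 − 3·(j+1) − 2 = j^3 + 5j^2 + 4j − 2.
Hence c[k] = k^3 + 2k^2 − 3k − 2 for every k ≥ 1, by induction.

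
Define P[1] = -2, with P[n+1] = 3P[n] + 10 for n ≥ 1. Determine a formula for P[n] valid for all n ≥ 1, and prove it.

Claim: P[n] = 3^n − 5.

Base case: P[1] = -2, and 3^1 − 5 = 3 − 5 = -2.
Assume P[r] = 3^r − 5 for some r ≥ 1.
Then P[r+1] = 3P[r] + 10 = 3·(3^r − 5) + 10 = 3^{r+1} − 15 + 10 = 3^{r+1} − 5.
Hence P[n] = 3^n − 5 for every n ≥ 1, by induction.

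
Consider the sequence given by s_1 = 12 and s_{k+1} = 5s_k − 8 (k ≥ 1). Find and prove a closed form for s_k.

Claim: s_k = 2·5^k + 2.

Base case: s_1 = 12, and 2·5^1 + 2 = 10 + 2 = 12.
Assume s_j = 2·5^j + 2 for some j ≥ 1.
Then s_{j+1} = 5s_j − 8 = 5·(2·5^j + 2) − 8 = 10·5^j + 10 − 8 = 2·5^{j+1} + 2.
This completes the inductive step, so s_k = 2·5^k + 2 for all k ≥ 1.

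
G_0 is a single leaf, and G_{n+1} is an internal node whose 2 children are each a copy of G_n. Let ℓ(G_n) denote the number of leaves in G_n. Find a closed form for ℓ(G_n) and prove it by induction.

Claim: ℓ(G_n) = 2^n.

Base case: ℓ(G_0) = 1, and 2^0 = 1.
Assume ℓ(G_k) = 2^k.
Then ℓ(G_{k+1}) = 2·ℓ(G_k) = 2·2^k = 2^{k+1}.
This completes the inductive step, so ℓ(G_n) = 2^n for all n ≥ 0.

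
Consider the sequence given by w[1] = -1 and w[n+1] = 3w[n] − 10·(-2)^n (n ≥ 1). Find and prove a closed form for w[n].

Claim: w[n] = 3^n + 2·(-2)^n.

Base case: w[1] = -1, and 3^1 + 2·(-2)^1 = 3 − 4 = -1.
Assume w[r] = 3^r + 2·(-2)^r for some r ≥ 1.
Then w[r+1] = 3w[r] − 10·(-2)^r = 3·(3^r + 2·(-2)^r) − 10·(-2)^r = 3^{r+1} + 6·(-2)^r − 10·(-2)^r = 3^{r+1} − 4·(-2)^r = 3^{r+1} + 2·(-2)^{r+1}.
This completes the inductive step, so w[n] = 3^n + 2·(-2)^n for all n ≥ 1.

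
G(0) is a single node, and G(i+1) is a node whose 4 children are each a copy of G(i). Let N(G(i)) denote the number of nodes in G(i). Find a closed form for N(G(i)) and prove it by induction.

Claim: N(G(i)) = (4^{i+1} − 1)/3.

Base case: N(G(0)) = 1, and (4^{0+1} − 1)/3 = 1.
Assume N(G(m)) = (4^{m+1} − 1)/3.
Then N(G(m+1)) = 1 + 4N(G(m)) = 1 + 4·(4^{m+1} − 1)/3 = 1 + (4^{m+2} − 4)/3 = (3 + 4^{m+2} − 4)/3 = (4^{m+2} − 1)/3.
This completes the inductive step, so N(G(i)) = (4^{i+1} − 1)/3 for all i ≥ 0.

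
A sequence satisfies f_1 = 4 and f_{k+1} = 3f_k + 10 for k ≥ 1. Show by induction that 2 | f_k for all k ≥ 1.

Base case: f_1 = 4 = 2·2, so 2 | f_1.
Assume 2 | f_j, so f_j = 2t for some integer t.
Then f_{j+1} = 3f_j + 10 = 3·(2t) + 10 = 2(3t + 5), so 2 | f_{j+1}.
Hence 2 | f_k for every k ≥ 1, by induction.

2 | f_k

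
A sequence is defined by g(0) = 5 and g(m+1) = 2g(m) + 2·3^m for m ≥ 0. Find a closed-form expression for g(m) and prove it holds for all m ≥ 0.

Claim: g(m) = 3·2^m + 2·3^m.

Base case: g(0) = 5, and 3·2^0 + 2·3^0 = 3 + 2 = 5.
Assume g(j) = 3·2^j + 2·3^j for some j ≥ 0.
Then g(j+1) = 2g(j) + 2·3^j = 2·(3·2^j + 2·3^j) + 2·3^j = 3·2^{j+1} + 4·3^j + 2·3^j = 3·2^{j+1} + 6·3^j = 3·2^{j+1} + 2·3^{j+1}.
So the formula holds for j+1, and by induction g(m) = 3·2^m + 2·3^m for all m ≥ 0.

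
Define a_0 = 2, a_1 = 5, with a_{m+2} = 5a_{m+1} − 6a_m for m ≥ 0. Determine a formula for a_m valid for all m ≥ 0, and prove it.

Claim: a_m = 3^m + 2^m.

Base cases: a_0 = 2 and 3^0 + 2^0 = 2; a_1 = 5 and 3^1 + 2^1 = 5.
Assume a_i = 3^i + 2^i for all 0 ≤ i ≤ j, where j ≥ 1.
Then a_{j+1} = 5a_j − 6a_{j−1} = 5·(3^j + 2^j) − 6·(3^{j−1} + 2^{j−1}) = (5·3 − 6)3^{j−1} + (5·2 − 6)2^{j−1} = 9·3^{j−1} + 4·2^{j−1} = 3^{j+1} + 2^{j+1}.
This completes the inductive step, so a_m = 3^m + 2^m for all m ≥ 0.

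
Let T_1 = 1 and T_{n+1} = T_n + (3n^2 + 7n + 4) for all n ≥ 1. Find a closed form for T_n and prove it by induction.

Claim: T_n = n^3 + 2n^2 + n − 3.

Base case: T_1 = 1, and 1^3 + 2·1^2 + 1 − 3 = 1.
Assume T_j = j^3 + 2j^2 + j − 3.
Then T_{j+1} = T_j + (3j^2 + 7j + 4) = (j^3 + 2j^2 + j − 3) + (3j^2 + 7j + 4) = j^3 + 5j^2 + 8j + 1,
and (j+1)^3 + 2·(j+1)^2 + (j+1) − 3 = j^3 + 5j^2 + 8j + 1.
Hence T_n = n^3 + 2n^2 + n − 3 for every n ≥ 1, by induction.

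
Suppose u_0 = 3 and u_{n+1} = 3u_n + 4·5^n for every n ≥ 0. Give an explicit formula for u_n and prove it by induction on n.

Claim: u_n = 3^n + 2·5^n.

Base case: u_0 = 3, and 3^0 + 2·5^0 = 1 + 2 = 3.
Assume u_m = 3^m + 2·5^m for some m ≥ 0.
Then u_{m+1} = 3u_m + 4·5^m = 3·(3^m + 2·5^m) + 4·5^m = 3^{m+1} + 6·5^m + 4·5^m = 3^{m+1} + 10·5^m = 3^{m+1} + 2·5^{m+1}.
By induction, u_n = 3^n + 2·5^n for all n ≥ 0.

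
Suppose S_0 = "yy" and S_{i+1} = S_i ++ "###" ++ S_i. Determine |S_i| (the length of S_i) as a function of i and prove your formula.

Claim: |S_i| = 5·2^i − 3.

Base case: |S_0| = 2, and 5·2^0 − 3 = 2.
Assume |S_k| = 5·2^k − 3.
Then |S_{k+1}| = |S_k| + 3 + |S_k| = 2|S_k| + 3 = 2(5·2^k − 3) + 3 = 5·2^{k+1} − 6 + 3 = 5·2^{k+1} − 3.
So the formula holds for k+1, and by induction |S_i| = 5·2^i − 3 for all i ≥ 0.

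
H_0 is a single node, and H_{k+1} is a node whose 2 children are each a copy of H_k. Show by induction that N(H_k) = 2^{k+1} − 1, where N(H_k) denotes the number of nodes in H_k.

Base case: N(H_0) = 1, and 2^{0+1} − 1 = 1.
Assume N(H_j) = 2^{j+1} − 1.
Then N(H_{j+1}) = 1 + 2N(H_j) = 1 + 2(2^{j+1} − 1) = 2^{j+2} − 2 + 1 = 2^{j+2} − 1.
This completes the inductive step, so N(H_k) = 2^{k+1} − 1 for all k ≥ 0.

N(H_k) = 2^{k+1} − 1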